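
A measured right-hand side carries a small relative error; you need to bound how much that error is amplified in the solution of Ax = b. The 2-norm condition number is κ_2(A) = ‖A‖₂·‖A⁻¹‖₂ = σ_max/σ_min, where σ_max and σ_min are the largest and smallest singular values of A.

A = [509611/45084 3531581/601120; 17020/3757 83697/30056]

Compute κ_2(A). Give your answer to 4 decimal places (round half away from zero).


AᵀA = [1783534609/12027024 12672296039/160360320; 12672296039/160360320 90379523569/2138137600]; tr = 12688827289/66585600, det = 6996025/295936
char-poly roots: 4761/25 and 330625/2663424
κ_2(A) = √(λ_max/λ_min) = √((4761/25) / (330625/2663424)) = 39.1680

39.1680


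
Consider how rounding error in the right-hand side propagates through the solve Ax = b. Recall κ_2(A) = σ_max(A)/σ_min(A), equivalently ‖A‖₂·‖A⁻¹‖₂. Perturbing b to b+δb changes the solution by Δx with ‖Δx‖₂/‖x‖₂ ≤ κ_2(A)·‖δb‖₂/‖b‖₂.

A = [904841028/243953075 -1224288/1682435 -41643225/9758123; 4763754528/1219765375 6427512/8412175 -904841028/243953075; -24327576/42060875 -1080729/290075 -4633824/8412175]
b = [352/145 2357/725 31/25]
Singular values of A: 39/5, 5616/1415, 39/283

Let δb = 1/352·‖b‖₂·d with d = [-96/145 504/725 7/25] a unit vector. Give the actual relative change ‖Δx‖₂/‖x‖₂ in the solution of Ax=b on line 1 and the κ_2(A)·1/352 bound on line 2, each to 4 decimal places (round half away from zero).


σ_max = 39/5, σ_min = 39/283
κ = σ_max/σ_min = (39/5)/(39/283) = 56.6000
bound on ‖Δx‖/‖x‖: κ·ε = 56.6000·1/352 = 0.1608
solve Ax = b  →  x = [5.4401 -1.8387 4.4729]
‖b‖₂ = 4.2426 and ‖x‖₂ = 7.2789
with δb = [-0.0080 0.0084 0.0034], A·Δx = δb → ‖Δx‖ = 0.0875
realised ‖Δx‖/‖x‖ = 0.0120
so the bound overstates the realised error by a factor of ≈ 13.3820 (computed from the unrounded values)

0.0120
0.1608


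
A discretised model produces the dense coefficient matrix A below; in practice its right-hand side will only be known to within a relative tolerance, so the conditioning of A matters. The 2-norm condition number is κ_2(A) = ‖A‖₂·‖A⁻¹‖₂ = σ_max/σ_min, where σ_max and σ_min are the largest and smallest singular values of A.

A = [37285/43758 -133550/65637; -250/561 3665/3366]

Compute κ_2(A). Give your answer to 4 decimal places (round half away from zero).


form AᵀA = [6126025/6625476 -11026000/4969107; -11026000/4969107 317553025/59629284] with trace 1102625/176418 and determinant 625/1411344
λ_max, λ_min = (1102625/176418 ± √303931690000/7780827681)/2 = 25/4, 25/352836
σ_max=√(25/4)=(5/2), σ_min=√(25/352836)=(5/594) → κ = 297.0000

297.0000


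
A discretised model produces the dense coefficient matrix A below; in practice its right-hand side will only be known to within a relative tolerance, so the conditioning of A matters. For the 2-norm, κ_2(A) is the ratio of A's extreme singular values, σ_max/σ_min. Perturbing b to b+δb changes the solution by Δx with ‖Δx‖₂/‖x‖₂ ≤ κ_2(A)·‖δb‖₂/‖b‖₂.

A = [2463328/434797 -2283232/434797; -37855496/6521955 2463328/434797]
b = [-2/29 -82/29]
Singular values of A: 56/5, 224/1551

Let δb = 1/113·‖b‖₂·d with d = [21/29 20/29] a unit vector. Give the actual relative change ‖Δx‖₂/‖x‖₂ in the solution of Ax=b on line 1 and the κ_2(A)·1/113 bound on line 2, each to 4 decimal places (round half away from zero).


σ_max = 56/5, σ_min = 224/1551
κ = σ_max/σ_min = (56/5)/(224/1551) = 77.5500
bound on ‖Δx‖/‖x‖: κ·ε = 77.5500·1/113 = 0.6863
solve Ax = b  →  x = [-9.4212 -10.1512]
‖b‖₂ = 2.8284 and ‖x‖₂ = 13.8494
with δb = [0.0181 0.0173], A·Δx = δb → ‖Δx‖ = 0.1733
realised ‖Δx‖/‖x‖ = 0.0125
realised/bound (from unrounded values) ≈ 0.0182

0.0125
0.6863


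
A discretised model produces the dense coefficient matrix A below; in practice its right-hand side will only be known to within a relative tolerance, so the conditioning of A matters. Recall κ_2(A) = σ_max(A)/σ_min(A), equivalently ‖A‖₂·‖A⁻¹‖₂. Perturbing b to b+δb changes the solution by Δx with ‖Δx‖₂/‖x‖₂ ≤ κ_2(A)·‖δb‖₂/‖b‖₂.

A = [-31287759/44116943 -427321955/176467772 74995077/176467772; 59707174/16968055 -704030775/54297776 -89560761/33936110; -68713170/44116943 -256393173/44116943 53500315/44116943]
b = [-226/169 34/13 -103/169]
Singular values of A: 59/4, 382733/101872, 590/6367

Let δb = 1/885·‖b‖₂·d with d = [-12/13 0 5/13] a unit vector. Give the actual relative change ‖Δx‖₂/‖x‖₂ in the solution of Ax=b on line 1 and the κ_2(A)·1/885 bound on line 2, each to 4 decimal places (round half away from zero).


0.0034
0.1799

largest singular value 59/4, smallest 590/6367
κ = σ_max/σ_min = (59/4)/(590/6367) = 159.1750
worst-case relative error ≤ 159.1750 × 1/885 = 0.1799
solve Ax = b  →  x = [6.9142 -0.0154 8.3037]
2-norm of b is 3.0000; of x, 10.8055
δb = ε·‖b‖·d = [-0.0031 0.0000 0.0013]; solving A·Δx = δb gives ‖Δx‖ = 0.0366
dividing the unrounded norms, ‖Δx‖/‖x‖ = 0.0034
so the bound overstates the realised error by a factor of ≈ 53.1270 (computed from the unrounded values)


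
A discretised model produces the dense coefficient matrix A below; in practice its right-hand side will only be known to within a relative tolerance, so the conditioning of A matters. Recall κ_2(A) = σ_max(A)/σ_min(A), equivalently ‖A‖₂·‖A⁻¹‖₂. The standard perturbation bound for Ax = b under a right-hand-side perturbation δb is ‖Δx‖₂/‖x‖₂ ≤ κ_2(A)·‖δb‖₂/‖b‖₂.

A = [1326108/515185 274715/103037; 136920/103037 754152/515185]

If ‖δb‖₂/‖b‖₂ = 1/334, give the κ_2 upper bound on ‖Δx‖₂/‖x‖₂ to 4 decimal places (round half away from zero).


form AᵀA = [7706711376/918393025 323571108/36735721; 323571108/36735721 8496378961/918393025] with trace 19266457/1092025 and determinant 1382976/27300625
char-poly roots: 441/25 and 3136/1092025
σ_max=√(441/25)=(21/5), σ_min=√(3136/1092025)=(56/1045) → κ = 78.3750
perturbation bound = 78.3750·1/334 = 0.2347

0.2347


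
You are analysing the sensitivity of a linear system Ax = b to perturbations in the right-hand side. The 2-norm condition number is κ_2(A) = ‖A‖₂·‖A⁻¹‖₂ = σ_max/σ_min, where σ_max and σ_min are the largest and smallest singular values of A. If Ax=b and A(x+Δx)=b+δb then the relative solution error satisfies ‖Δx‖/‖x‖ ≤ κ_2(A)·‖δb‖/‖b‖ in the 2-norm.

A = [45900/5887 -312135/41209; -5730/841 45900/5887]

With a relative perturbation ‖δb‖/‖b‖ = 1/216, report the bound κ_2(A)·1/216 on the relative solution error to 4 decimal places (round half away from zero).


M = AᵀA = [4418100/41209 -32359500/288463; -32359500/288463 238599225/2019241]. tr(M)=541125/2401, det(M)=202500/2401
eigenvalues of AᵀA: λ = (tr ± √(tr²−4·det))/2 = 225, 900/2401
so κ_2 = √(225 / (900/2401)) = 24.5000
perturbation bound = 24.5000·1/216 = 0.1134

0.1134


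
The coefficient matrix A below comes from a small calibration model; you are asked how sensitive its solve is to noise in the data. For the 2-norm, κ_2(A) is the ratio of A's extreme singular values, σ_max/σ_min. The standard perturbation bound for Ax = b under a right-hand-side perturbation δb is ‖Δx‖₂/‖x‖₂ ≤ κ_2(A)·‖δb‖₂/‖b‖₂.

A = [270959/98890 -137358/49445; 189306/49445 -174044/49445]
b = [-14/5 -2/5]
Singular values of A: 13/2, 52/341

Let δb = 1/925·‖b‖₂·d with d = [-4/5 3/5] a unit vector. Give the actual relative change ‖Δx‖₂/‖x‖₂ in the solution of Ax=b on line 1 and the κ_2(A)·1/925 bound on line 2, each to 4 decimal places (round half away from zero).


largest singular value 13/2, smallest 52/341
condition number: (13/2) ÷ (52/341) = 42.6250
worst-case relative error ≤ 42.6250 × 1/925 = 0.0461
solve Ax = b  →  x = [8.8223 9.7095]
‖b‖₂ = 2.8284 and ‖x‖₂ = 13.1190
with δb = [-0.0024 0.0018], A·Δx = δb → ‖Δx‖ = 0.0201
relative error = 0.0015
realised/bound (from unrounded values) ≈ 0.0332

0.0015
0.0461


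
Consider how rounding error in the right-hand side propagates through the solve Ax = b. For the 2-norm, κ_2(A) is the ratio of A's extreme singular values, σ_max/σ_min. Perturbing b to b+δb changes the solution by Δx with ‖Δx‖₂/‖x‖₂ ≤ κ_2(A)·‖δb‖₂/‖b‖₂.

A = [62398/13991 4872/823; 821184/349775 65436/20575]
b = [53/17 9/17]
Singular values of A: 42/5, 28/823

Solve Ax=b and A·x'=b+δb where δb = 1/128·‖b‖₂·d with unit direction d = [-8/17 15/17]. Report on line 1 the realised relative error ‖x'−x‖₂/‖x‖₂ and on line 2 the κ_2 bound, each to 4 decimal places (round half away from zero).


0.0247
1.9289

from the listed singular values, σ₁ = 42/5, σ_n = 28/823
κ_2(A) = (42/5) / (28/823) = 246.9000
worst-case relative error ≤ 246.9000 × 1/128 = 1.9289
solve Ax = b  →  x = [23.7286 -17.3500]
‖b‖ = 3.1623, ‖x‖ = 29.3950
δb = ε·‖b‖·d = [-0.0116 0.0218]; solving A·Δx = δb gives ‖Δx‖ = 0.7262
realised ‖Δx‖/‖x‖ = 0.0247
so the bound overstates the realised error by a factor of ≈ 78.0824 (computed from the unrounded values)


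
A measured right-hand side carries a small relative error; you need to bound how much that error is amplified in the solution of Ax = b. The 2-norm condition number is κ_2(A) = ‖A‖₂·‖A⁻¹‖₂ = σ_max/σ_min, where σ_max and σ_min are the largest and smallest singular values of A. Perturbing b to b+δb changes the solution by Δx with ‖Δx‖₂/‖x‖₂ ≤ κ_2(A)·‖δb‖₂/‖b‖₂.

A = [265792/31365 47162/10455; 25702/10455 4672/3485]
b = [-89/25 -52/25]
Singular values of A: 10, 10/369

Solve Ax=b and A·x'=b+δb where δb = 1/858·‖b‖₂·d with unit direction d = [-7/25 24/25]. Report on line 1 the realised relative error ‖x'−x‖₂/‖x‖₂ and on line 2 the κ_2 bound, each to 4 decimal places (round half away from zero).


0.0048
0.4301

largest singular value 10, smallest 10/369
κ_2(A) = 10 / (10/369) = 369.0000
worst-case relative error ≤ 369.0000 × 1/858 = 0.4301
solve Ax = b  →  x = [17.0118 -32.7471]
‖b‖₂ = 4.1231 and ‖x‖₂ = 36.9022
re-solving with b+δb shifts x by Δx of norm 0.1773
relative error = 0.0048
realised/bound (from unrounded values) ≈ 0.0112


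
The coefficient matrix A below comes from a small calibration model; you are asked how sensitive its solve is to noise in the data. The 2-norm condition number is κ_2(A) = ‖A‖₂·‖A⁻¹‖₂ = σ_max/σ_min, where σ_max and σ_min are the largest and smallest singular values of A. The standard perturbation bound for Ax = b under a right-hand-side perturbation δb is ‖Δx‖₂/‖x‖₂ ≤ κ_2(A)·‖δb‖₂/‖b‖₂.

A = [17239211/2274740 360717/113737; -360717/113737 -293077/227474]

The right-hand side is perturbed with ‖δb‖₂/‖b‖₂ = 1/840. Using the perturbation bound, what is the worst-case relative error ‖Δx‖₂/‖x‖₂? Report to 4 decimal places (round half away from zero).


0.3205

form AᵀA = [2066491701409/30618000400 43051213233/1530900020; 43051213233/1530900020 3587935765/306180004] with trace 14350800461/181171600 and determinant 62742241/724686400
eigenvalues of AᵀA: λ = (tr ± √(tr²−4·det))/2 = 7921/100, 7921/7246864
κ = σ_max/σ_min = (89/10)/(89/2692) = 269.2000
perturbation bound = 269.2000·1/840 = 0.3205


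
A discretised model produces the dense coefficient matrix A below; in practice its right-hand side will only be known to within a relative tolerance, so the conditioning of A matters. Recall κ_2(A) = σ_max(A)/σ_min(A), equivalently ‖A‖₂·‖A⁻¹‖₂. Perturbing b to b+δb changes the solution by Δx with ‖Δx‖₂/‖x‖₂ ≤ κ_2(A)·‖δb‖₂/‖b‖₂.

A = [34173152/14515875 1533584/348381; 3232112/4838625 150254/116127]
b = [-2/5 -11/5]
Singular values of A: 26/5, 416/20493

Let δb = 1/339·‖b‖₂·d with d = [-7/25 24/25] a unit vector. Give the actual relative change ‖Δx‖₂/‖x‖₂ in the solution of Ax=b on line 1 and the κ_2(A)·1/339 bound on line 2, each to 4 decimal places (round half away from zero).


from the listed singular values, σ₁ = 26/5, σ_n = 416/20493
condition number: (26/5) ÷ (416/20493) = 256.1625
worst-case relative error ≤ 256.1625 × 1/339 = 0.7556
solve Ax = b  →  x = [86.8425 -46.5339]
‖b‖ = 2.2361, ‖x‖ = 98.5242
with δb = [-0.0018 0.0063], A·Δx = δb → ‖Δx‖ = 0.3249
relative error = 0.0033
tightness: 0.0033 against a bound of 0.7556 (unrounded ratio ≈ 0.0044)

0.0033
0.7556


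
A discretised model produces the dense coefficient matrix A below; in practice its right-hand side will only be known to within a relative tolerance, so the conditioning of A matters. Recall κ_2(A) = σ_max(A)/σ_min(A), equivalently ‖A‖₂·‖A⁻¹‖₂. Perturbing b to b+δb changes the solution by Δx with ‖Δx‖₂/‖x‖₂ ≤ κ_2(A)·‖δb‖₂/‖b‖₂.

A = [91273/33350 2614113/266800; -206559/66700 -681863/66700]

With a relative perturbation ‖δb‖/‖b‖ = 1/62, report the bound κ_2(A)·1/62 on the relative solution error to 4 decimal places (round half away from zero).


1.4839

AᵀA = [90356317/5290000 618653763/10580000; 618653763/10580000 16970964553/84640000]; tr = 29466665/135424, det = 12117361/2166784
char-poly roots: 3481/16 and 3481/135424
κ_2(A) = √(λ_max/λ_min) = √((3481/16) / (3481/135424)) = 92.0000
κ_2(A)·‖δb‖/‖b‖ = 1.4839


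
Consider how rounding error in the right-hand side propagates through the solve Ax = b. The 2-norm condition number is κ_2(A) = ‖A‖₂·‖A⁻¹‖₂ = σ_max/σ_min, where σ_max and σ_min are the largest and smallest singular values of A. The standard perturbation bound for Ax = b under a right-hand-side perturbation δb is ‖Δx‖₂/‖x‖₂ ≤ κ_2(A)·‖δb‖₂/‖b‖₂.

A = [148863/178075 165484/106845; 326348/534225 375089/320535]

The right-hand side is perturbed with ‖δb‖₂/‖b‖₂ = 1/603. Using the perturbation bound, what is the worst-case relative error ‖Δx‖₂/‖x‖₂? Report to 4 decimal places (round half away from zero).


AᵀA = [12237790081/11415854025 13764781888/6849512415; 13764781888/6849512415 15486253849/4109707449]; tr = 1720748986/355511025, det = 14641/14220441
solving λ² − 1720748986/355511025·λ + 14641/14220441 = 0 gives λ = 121/25, 3025/14220441
σ_max=√(121/25)=(11/5), σ_min=√(3025/14220441)=(55/3771) → κ = 150.8400
κ_2(A)·‖δb‖/‖b‖ = 0.2501

0.2501


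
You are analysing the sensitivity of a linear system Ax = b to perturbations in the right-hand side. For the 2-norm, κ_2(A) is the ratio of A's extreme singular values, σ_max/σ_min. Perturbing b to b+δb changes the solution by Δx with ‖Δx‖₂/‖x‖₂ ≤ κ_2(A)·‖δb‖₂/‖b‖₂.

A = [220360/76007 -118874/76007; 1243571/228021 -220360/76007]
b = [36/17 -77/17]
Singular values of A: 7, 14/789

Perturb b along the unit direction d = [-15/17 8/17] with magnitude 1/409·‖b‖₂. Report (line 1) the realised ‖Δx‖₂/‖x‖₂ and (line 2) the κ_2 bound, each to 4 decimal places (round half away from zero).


0.0031
0.9645

largest singular value 7, smallest 14/789
κ_2(A) = 7 / (14/789) = 394.5000
bound on ‖Δx‖/‖x‖: κ·ε = 394.5000·1/409 = 0.9645
solve Ax = b  →  x = [-106.4622 -198.7059]
‖b‖₂ = 5.0000 and ‖x‖₂ = 225.4290
Δx = A⁻¹·δb where δb = 1/409·5.0000·d; ‖Δx‖ = 0.6890
relative error = 0.0031
tightness: 0.0031 against a bound of 0.9645 (unrounded ratio ≈ 0.0032)


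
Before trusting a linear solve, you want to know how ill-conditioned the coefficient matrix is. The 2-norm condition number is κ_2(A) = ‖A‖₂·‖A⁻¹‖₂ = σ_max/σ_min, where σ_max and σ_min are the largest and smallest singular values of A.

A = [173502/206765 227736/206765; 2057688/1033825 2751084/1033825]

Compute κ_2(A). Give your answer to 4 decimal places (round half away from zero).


AᵀA = [29506825476/6324225625 39341353968/6324225625; 39341353968/6324225625 52455948624/6324225625]; tr = 3278510964/252969025, det = 419904/252969025
λ_max, λ_min = (3278510964/252969025 ± √10748209250246314896/63993327609450625)/2 = 324/25, 1296/10118761
κ_2(A) = √(λ_max/λ_min) = √((324/25) / (1296/10118761)) = 318.1000

318.1000


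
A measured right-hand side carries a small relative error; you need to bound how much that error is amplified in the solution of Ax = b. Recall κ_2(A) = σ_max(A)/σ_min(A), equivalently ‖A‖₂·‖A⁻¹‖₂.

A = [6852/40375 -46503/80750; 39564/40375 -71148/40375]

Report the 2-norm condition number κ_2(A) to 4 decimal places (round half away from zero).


form AᵀA = [2579616/2608225 -190350/104329; -190350/104329 35857089/10432900] with trace 159777/36100 and determinant 15876/225625
λ_max, λ_min = (159777/36100 ± √40259025/2085136)/2 = 441/100, 144/9025
σ_max=√(441/100)=(21/10), σ_min=√(144/9025)=(12/95) → κ = 16.6250

16.6250


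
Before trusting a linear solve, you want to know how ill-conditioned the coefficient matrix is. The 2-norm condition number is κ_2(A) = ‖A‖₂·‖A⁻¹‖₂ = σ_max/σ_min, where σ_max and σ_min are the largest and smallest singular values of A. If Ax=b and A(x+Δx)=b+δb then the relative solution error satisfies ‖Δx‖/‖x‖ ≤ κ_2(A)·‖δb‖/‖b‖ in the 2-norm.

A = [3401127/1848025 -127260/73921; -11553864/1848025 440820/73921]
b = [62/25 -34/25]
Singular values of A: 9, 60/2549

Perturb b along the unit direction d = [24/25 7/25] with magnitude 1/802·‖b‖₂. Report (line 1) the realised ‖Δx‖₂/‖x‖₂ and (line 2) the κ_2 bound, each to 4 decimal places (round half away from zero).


0.0018
0.4767

from the listed singular values, σ₁ = 9, σ_n = 60/2549
κ = σ_max/σ_min = 9/(60/2549) = 382.3500
bound on ‖Δx‖/‖x‖: κ·ε = 382.3500·1/802 = 0.4767
solve Ax = b  →  x = [58.7586 61.3743]
‖b‖ = 2.8284, ‖x‖ = 84.9670
with δb = [0.0034 0.0010], A·Δx = δb → ‖Δx‖ = 0.1498
relative error = 0.0018
tightness: 0.0018 against a bound of 0.4767 (unrounded ratio ≈ 0.0037)


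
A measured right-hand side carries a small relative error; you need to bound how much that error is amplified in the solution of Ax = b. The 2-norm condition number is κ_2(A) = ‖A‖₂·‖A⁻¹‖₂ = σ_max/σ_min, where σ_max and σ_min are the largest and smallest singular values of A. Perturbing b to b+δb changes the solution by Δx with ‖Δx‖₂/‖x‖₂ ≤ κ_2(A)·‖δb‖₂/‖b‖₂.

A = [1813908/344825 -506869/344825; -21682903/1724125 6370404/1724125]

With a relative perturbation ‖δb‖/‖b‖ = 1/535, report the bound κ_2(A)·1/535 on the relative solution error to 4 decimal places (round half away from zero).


AᵀA = [3268667682361/17589390625 -953338434048/17589390625; -953338434048/17589390625 278135808889/17589390625]; tr = 5674885586/28143025, det = 25411681/28143025
λ_max, λ_min = (5674885586/28143025 ± √32201465767895863296/792029856150625)/2 = 5041/25, 5041/1125721
κ = σ_max/σ_min = (71/5)/(71/1061) = 212.2000
perturbation bound = 212.2000·1/535 = 0.3966

0.3966


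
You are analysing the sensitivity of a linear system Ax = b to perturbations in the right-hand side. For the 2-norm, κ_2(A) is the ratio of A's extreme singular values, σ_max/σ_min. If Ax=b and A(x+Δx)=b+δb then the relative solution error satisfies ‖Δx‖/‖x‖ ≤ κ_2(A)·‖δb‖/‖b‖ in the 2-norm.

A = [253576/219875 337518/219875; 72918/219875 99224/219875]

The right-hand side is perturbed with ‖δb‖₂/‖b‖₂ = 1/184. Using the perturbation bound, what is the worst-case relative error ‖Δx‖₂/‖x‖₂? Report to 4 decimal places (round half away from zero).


M = AᵀA = [111388516/77352025 148514688/77352025; 148514688/77352025 198022084/77352025]. tr(M)=12376424/3094081, det(M)=400/3094081
eigenvalues of AᵀA: λ = (tr ± √(tr²−4·det))/2 = 4, 100/3094081
so κ_2 = √(4 / (100/3094081)) = 351.8000
κ_2(A)·‖δb‖/‖b‖ = 1.9120

1.9120


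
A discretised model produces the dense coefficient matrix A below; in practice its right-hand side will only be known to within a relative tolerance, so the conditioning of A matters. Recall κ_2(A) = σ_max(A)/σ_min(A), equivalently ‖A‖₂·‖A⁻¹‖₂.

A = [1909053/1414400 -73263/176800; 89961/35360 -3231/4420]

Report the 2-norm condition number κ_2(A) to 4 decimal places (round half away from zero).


133.1200

form AᵀA = [57416103081/6922240000 -2093167251/865280000; -2093167251/865280000 76368321/108160000] with trace 99685881/11075584 and determinant 50625/11075584
λ_max, λ_min = (99685881/11075584 ± √9935032064986161/122668560941056)/2 = 9, 5625/11075584
κ = σ_max/σ_min = 3/(75/3328) = 133.1200


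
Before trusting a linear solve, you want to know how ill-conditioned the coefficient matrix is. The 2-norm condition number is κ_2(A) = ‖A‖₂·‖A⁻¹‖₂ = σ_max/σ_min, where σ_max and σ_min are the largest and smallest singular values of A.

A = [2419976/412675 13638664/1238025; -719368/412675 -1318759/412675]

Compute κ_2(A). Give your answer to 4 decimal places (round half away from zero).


364.1250

M = AᵀA = [10198038656/272481049 57362013800/817443147; 57362013800/817443147 322664453449/2452329441]. tr(M)=1434071977/8485569, det(M)=1827904/8485569
solving λ² − 1434071977/8485569·λ + 1827904/8485569 = 0 gives λ = 169, 10816/8485569
so κ_2 = √(169 / (10816/8485569)) = 364.1250


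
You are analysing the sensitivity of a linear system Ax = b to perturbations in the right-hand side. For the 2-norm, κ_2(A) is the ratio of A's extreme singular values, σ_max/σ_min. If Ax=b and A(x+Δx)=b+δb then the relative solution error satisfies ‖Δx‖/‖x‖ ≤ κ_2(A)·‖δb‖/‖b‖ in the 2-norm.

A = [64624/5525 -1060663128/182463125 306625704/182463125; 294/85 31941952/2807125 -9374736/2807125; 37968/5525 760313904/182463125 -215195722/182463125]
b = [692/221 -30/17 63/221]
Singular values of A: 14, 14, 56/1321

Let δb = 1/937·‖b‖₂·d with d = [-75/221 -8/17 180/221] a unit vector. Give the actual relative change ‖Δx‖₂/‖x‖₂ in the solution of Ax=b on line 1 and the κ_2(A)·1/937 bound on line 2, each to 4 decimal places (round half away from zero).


largest singular value 14, smallest 56/1321
condition number: 14 ÷ (56/1321) = 330.2500
worst-case relative error ≤ 330.2500 × 1/937 = 0.3525
solve Ax = b  →  x = [0.1657 -0.1893 0.0552]
‖b‖ = 3.6056, ‖x‖ = 0.2575
δb = ε·‖b‖·d = [-0.0013 -0.0018 0.0031]; solving A·Δx = δb gives ‖Δx‖ = 0.0908
relative error = 0.3525
realised/bound = 1 exactly: the bound is attained for this b and d

0.3525
0.3525


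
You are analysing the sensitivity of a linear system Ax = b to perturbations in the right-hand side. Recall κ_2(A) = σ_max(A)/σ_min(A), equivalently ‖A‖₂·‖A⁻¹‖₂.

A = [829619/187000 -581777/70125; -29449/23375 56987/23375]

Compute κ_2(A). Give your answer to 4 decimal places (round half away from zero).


264.0000

form AᵀA = [1190034041/55950400 -33467539/839256; -33467539/839256 588307426/7868025] with trace 167342497/1742400 and determinant 5764801/43560000
λ_max, λ_min = (167342497/1742400 ± √1120076166716521/121438310400)/2 = 2401/25, 2401/1742400
σ_max=√(2401/25)=(49/5), σ_min=√(2401/1742400)=(49/1320) → κ = 264.0000


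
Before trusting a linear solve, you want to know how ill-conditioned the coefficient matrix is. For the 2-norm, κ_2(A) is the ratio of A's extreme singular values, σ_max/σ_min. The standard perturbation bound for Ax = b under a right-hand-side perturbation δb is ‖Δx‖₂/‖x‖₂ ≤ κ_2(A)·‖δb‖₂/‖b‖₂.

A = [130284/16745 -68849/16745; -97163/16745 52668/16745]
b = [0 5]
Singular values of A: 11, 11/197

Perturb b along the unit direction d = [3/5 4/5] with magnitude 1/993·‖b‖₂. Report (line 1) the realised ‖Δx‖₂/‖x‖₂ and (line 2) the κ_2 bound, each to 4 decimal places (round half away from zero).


σ_max = 11, σ_min = 11/197
κ_2(A) = 11 / (11/197) = 197.0000
bound on ‖Δx‖/‖x‖: κ·ε = 197.0000·1/993 = 0.1984
solve Ax = b  →  x = [33.4706 63.3369]
‖b‖ = 5.0000, ‖x‖ = 71.6369
re-solving with b+δb shifts x by Δx of norm 0.0902
dividing the unrounded norms, ‖Δx‖/‖x‖ = 0.0013
realised/bound (from unrounded values) ≈ 0.0063

0.0013
0.1984


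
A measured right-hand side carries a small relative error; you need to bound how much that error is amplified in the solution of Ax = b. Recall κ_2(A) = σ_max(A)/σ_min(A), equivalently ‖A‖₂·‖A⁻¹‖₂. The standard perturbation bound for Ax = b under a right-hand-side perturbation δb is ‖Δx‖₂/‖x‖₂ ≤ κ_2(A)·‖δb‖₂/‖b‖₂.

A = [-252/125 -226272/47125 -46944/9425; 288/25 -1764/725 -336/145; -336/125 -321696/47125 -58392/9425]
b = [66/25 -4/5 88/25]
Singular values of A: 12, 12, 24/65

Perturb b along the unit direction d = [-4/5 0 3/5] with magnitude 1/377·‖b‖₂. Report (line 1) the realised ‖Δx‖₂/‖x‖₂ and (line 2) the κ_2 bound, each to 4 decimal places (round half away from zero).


largest singular value 12, smallest 24/65
κ = σ_max/σ_min = 12/(24/65) = 32.5000
worst-case relative error ≤ 32.5000 × 1/377 = 0.0862
solve Ax = b  →  x = [-0.1667 -0.2414 -0.2299]
‖b‖₂ = 4.4721 and ‖x‖₂ = 0.3727
with δb = [-0.0095 0.0000 0.0071], A·Δx = δb → ‖Δx‖ = 0.0321
dividing the unrounded norms, ‖Δx‖/‖x‖ = 0.0862
tightness: 0.0862 against a bound of 0.0862; the bound is attained (ratio 1)

0.0862
0.0862


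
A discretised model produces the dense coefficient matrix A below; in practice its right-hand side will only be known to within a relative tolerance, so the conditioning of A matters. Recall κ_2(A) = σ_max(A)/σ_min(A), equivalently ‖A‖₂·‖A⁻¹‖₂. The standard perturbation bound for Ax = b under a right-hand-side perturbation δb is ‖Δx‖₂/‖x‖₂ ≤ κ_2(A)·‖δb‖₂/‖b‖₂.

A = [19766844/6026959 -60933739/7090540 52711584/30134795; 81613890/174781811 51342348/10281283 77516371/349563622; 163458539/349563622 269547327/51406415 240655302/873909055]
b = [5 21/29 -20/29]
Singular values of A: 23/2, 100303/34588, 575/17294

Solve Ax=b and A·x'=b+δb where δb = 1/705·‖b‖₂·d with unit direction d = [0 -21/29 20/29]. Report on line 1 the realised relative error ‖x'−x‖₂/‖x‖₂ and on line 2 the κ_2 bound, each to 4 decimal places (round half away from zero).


σ_max = 23/2, σ_min = 575/17294
κ = σ_max/σ_min = (23/2)/(575/17294) = 345.8800
bound on ‖Δx‖/‖x‖: κ·ε = 345.8800·1/705 = 0.4906
solve Ax = b  →  x = [15.1116 -0.1123 -26.0272]
‖b‖₂ = 5.0990 and ‖x‖₂ = 30.0963
δb = ε·‖b‖·d = [0.0000 -0.0052 0.0050]; solving A·Δx = δb gives ‖Δx‖ = 0.2175
dividing the unrounded norms, ‖Δx‖/‖x‖ = 0.0072
so the bound overstates the realised error by a factor of ≈ 67.8773 (computed from the unrounded values)

0.0072
0.4906


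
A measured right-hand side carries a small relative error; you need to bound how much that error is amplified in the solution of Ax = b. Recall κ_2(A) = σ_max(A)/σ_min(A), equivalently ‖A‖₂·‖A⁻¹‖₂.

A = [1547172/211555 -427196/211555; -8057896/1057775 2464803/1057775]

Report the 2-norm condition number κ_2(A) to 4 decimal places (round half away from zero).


72.9500

form AᵀA = [148362922576/1330425625 -43263696168/1330425625; -43263696168/1330425625 12648828049/1330425625] with trace 257618801/2128681 and determinant 5856400/2128681
solving λ² − 257618801/2128681·λ + 5856400/2128681 = 0 gives λ = 121, 48400/2128681
κ_2(A) = √(λ_max/λ_min) = √(121 / (48400/2128681)) = 72.9500


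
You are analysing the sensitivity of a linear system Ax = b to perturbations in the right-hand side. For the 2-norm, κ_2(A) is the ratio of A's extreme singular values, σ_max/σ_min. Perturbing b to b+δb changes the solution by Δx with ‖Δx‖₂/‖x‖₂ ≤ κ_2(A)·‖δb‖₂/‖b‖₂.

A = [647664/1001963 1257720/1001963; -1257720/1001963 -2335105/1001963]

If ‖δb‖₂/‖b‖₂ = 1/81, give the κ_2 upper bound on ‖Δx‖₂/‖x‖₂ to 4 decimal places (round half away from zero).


1.6051

M = AᵀA = [6925011264/3473805721 12980928120/3473805721; 12980928120/3473805721 24341089825/3473805721]. tr(M)=108187201/12020089, det(M)=57600/12020089
eigenvalues of AᵀA: λ = (tr ± √(tr²−4·det))/2 = 9, 6400/12020089
κ = σ_max/σ_min = 3/(80/3467) = 130.0125
worst-case relative error ≤ 130.0125 × 1/81 = 1.6051


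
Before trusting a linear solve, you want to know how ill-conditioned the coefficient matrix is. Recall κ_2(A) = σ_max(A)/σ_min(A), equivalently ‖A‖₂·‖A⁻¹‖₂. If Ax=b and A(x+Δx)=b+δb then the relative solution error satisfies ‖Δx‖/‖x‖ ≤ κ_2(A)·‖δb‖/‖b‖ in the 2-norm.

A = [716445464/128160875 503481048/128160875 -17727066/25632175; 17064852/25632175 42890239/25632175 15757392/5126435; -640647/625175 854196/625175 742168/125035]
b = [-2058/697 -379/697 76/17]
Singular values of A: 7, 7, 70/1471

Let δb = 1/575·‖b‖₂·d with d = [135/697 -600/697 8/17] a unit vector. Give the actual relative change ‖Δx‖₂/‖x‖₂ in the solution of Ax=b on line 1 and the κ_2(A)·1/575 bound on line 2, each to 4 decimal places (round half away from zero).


largest singular value 7, smallest 70/1471
κ_2(A) = 7 / (70/1471) = 147.1000
bound on ‖Δx‖/‖x‖: κ·ε = 147.1000·1/575 = 0.2558
solve Ax = b  →  x = [23.7696 -32.4071 12.3166]
‖b‖ = 5.3852, ‖x‖ = 42.0346
with δb = [0.0018 -0.0081 0.0044], A·Δx = δb → ‖Δx‖ = 0.1968
relative error = 0.0047
realised/bound (from unrounded values) ≈ 0.0183

0.0047
0.2558


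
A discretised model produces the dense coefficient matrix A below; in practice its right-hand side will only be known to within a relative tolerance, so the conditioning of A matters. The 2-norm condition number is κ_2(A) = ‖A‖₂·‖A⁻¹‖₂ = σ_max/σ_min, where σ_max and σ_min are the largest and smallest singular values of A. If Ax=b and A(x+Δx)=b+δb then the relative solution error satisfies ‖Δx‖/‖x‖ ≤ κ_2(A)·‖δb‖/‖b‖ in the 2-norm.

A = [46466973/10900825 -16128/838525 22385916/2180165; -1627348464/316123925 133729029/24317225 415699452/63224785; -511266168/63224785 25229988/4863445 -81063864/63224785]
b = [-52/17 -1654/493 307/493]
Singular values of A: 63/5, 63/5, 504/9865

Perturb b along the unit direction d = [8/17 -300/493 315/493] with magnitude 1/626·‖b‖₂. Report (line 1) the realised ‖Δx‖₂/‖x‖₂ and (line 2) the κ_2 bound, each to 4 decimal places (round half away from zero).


0.0073
0.3940

from the listed singular values, σ₁ = 63/5, σ_n = 504/9865
κ = σ_max/σ_min = (63/5)/(504/9865) = 246.6250
κ_2(A)·‖δb‖/‖b‖ = 0.3940
solve Ax = b  →  x = [-10.8455 -15.7540 4.1751]
‖b‖ = 4.5826, ‖x‖ = 19.5766
Δx = A⁻¹·δb where δb = 1/626·4.5826·d; ‖Δx‖ = 0.1433
relative error = 0.0073
tightness: 0.0073 against a bound of 0.3940 (unrounded ratio ≈ 0.0186)


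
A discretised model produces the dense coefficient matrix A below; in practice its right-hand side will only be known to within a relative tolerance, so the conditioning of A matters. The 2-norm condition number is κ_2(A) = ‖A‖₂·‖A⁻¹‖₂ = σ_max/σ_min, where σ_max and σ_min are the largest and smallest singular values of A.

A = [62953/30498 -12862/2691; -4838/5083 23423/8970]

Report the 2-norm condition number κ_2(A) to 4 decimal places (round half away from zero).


41.4000

M = AᵀA = [16628737/3218436 -149070344/12069135; -149070344/12069135 21480836761/724148100]. tr(M)=74622197/2142450, det(M)=12117361/17139600
λ_max, λ_min = (74622197/2142450 ± √1388872966267396/1147523000625)/2 = 3481/100, 3481/171396
σ_max=√(3481/100)=(59/10), σ_min=√(3481/171396)=(59/414) → κ = 41.4000


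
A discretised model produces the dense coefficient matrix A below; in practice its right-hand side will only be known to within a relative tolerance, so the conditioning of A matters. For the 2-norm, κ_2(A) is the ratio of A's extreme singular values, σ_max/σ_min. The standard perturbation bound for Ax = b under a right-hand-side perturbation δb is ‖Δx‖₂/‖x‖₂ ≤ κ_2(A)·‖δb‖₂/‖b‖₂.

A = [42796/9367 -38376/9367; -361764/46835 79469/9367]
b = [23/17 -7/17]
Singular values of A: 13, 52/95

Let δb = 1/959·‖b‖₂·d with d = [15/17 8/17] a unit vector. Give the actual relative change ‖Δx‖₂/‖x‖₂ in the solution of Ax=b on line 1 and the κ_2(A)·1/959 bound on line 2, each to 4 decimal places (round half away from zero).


0.0015
0.0248

σ_max = 13, σ_min = 52/95
κ_2(A) = 13 / (52/95) = 23.7500
κ_2(A)·‖δb‖/‖b‖ = 0.0248
solve Ax = b  →  x = [1.3760 1.2042]
‖b‖ = 1.4142, ‖x‖ = 1.8285
with δb = [0.0013 0.0007], A·Δx = δb → ‖Δx‖ = 0.0027
dividing the unrounded norms, ‖Δx‖/‖x‖ = 0.0015
tightness: 0.0015 against a bound of 0.0248 (unrounded ratio ≈ 0.0595)


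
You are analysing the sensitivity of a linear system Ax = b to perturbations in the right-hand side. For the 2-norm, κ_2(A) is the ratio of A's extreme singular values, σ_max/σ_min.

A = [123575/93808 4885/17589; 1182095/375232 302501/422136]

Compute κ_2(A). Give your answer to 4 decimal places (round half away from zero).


M = AᵀA = [9714089225/833130496 2458796755/937271808; 2458796755/937271808 622793329/1054430784]. tr(M)=491790601/40144896, det(M)=765625/160579584
eigenvalues of AᵀA: λ = (tr ± √(tr²−4·det))/2 = 49/4, 15625/40144896
so κ_2 = √((49/4) / (15625/40144896)) = 177.4080

177.4080


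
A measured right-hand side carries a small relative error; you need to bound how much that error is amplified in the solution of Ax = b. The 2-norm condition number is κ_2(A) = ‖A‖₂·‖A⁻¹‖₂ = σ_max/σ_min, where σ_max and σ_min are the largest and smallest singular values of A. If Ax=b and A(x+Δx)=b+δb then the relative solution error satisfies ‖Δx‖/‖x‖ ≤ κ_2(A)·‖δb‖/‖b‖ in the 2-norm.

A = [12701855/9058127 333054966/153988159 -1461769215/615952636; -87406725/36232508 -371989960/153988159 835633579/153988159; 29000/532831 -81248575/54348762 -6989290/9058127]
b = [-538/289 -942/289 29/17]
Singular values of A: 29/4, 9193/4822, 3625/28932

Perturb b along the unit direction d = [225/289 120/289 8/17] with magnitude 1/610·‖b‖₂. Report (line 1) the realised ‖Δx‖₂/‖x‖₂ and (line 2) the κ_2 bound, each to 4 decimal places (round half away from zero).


0.0034
0.0949

from the listed singular values, σ₁ = 29/4, σ_n = 3625/28932
condition number: (29/4) ÷ (3625/28932) = 57.8640
κ_2(A)·‖δb‖/‖b‖ = 0.0949
solve Ax = b  →  x = [-14.6285 1.6205 -6.3823]
‖b‖₂ = 4.1231 and ‖x‖₂ = 16.0422
re-solving with b+δb shifts x by Δx of norm 0.0539
dividing the unrounded norms, ‖Δx‖/‖x‖ = 0.0034
tightness: 0.0034 against a bound of 0.0949 (unrounded ratio ≈ 0.0355)


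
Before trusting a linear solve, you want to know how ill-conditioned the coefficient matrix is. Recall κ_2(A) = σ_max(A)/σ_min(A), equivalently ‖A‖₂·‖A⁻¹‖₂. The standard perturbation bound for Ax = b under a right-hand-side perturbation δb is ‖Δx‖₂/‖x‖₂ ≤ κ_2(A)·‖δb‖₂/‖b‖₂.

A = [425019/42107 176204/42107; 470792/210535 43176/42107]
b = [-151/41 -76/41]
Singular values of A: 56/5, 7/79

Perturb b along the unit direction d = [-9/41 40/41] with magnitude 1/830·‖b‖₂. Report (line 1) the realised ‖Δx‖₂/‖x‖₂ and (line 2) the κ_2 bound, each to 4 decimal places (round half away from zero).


0.0050
0.1523

largest singular value 56/5, smallest 7/79
κ = σ_max/σ_min = (56/5)/(7/79) = 126.4000
κ_2(A)·‖δb‖/‖b‖ = 0.1523
solve Ax = b  →  x = [4.0110 -10.5549]
2-norm of b is 4.1231; of x, 11.2914
re-solving with b+δb shifts x by Δx of norm 0.0561
dividing the unrounded norms, ‖Δx‖/‖x‖ = 0.0050
so the bound overstates the realised error by a factor of ≈ 30.6718 (computed from the unrounded values)


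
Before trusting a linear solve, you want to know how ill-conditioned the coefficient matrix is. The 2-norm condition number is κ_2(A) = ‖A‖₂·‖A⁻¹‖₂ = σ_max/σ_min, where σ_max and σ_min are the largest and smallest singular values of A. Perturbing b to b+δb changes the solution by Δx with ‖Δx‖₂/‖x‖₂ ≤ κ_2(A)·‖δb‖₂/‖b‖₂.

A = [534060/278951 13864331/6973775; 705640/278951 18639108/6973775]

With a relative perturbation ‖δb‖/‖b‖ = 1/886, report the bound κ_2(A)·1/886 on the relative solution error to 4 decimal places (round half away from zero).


0.2714

AᵀA = [783147893200/77813660401 4111376956596/389068302005; 4111376956596/389068302005 21585440844529/1945341510025]; tr = 48946656569/2313129025, det = 17909824/2313129025
solving λ² − 48946656569/2313129025·λ + 17909824/2313129025 = 0 gives λ = 529/25, 33856/92525161
σ_max=√(529/25)=(23/5), σ_min=√(33856/92525161)=(184/9619) → κ = 240.4750
worst-case relative error ≤ 240.4750 × 1/886 = 0.2714


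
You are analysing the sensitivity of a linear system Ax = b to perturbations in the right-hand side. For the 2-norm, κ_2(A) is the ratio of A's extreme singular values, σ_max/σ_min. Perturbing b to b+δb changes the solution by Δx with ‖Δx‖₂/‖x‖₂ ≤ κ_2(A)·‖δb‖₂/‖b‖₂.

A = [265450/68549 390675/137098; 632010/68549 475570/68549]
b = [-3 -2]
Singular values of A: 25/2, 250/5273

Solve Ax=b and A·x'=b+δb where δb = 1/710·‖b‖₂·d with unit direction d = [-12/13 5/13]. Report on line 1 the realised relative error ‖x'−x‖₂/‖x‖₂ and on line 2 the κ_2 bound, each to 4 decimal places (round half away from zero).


from the listed singular values, σ₁ = 25/2, σ_n = 250/5273
κ = σ_max/σ_min = (25/2)/(250/5273) = 263.6500
bound on ‖Δx‖/‖x‖: κ·ε = 263.6500·1/710 = 0.3713
solve Ax = b  →  x = [-25.5024 33.6032]
2-norm of b is 3.6056; of x, 42.1847
δb = ε·‖b‖·d = [-0.0047 0.0020]; solving A·Δx = δb gives ‖Δx‖ = 0.1071
relative error = 0.0025
realised/bound (from unrounded values) ≈ 0.0068

0.0025
0.3713


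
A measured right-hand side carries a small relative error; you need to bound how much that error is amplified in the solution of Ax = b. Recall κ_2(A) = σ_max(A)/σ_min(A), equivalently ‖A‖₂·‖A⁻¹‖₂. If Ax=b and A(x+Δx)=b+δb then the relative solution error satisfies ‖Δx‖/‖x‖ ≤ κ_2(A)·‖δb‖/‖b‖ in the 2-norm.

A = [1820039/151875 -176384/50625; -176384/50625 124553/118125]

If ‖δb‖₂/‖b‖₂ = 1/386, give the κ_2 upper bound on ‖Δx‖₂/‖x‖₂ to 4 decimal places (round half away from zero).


0.8813

M = AᵀA = [5748070081/36905625 -3911844352/86113125; -3911844352/86113125 2662520809/200930625]. tr(M)=488988994/2893401, det(M)=714025/2893401
λ_max, λ_min = (488988994/2893401 ± √239101972410535936/8371769346801)/2 = 169, 4225/2893401
κ_2(A) = √(λ_max/λ_min) = √(169 / (4225/2893401)) = 340.2000
worst-case relative error ≤ 340.2000 × 1/386 = 0.8813


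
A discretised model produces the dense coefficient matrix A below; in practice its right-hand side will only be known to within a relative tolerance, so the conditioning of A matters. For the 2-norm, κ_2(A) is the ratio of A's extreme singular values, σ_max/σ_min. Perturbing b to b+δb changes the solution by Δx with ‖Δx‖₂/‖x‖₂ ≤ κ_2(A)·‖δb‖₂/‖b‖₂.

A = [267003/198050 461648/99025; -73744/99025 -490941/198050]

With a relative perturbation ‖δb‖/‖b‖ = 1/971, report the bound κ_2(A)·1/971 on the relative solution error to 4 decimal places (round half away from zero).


0.2400

AᵀA = [321949177/135722500 275891616/33930625; 275891616/33930625 3783732073/135722500]; tr = 3284545/108578, det = 14641/868624
char-poly roots: 121/4 and 121/217156
κ = σ_max/σ_min = (11/2)/(11/466) = 233.0000
bound on ‖Δx‖/‖x‖: κ·ε = 233.0000·1/971 = 0.2400
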